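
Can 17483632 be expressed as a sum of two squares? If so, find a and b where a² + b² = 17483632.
Not possible

Factorization: 17483632 = 2^4 × 103^3
By Fermat: n is sum of two squares iff every prime p ≡ 3 (mod 4) appears to even power.
Prime(s) ≡ 3 (mod 4) with odd exponent: [(103, 3)]
Therefore 17483632 cannot be expressed as a² + b².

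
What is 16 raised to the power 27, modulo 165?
91

Repeated squaring. Binary of 27 = 11011.
16^1 ≡ 16 (mod 165); 16^2 ≡ 91 (mod 165); 16^4 ≡ 31 (mod 165); 16^8 ≡ 136 (mod 165); 16^16 ≡ 16 (mod 165)
16^27 = 16^1 × 16^2 × 16^8 × 16^16 ≡ 91 (mod 165)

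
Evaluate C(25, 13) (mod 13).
1

Using Lucas' theorem:
Write n=25 and k=13 in base 13:
n in base 13: [1, 12]
k in base 13: [1, 0]
C(25,13) mod 13 = ∏ C(n_i, k_i) mod 13
Digit binomials (mod 13): C(1,1) = 1; C(12,0) = 1
Product: 1 × 1 = 1 ≡ 1 (mod 13)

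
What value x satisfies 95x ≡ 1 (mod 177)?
41

gcd(95, 177) = 1, so the inverse exists.
Extended Euclidean algorithm on (177, 95):
177 = 1 × 95 + 82  ⟹  82 = (1)·177 + (-1)·95
95 = 1 × 82 + 13  ⟹  13 = (-1)·177 + (2)·95
82 = 6 × 13 + 4  ⟹  4 = (7)·177 + (-13)·95
13 = 3 × 4 + 1  ⟹  1 = (-22)·177 + (41)·95
So (41)·95 ≡ 1 (mod 177), i.e. 95^(-1) ≡ 41 (mod 177).
Check: 95 × 41 = 3895 ≡ 1 (mod 177)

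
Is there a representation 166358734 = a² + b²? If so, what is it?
Not possible

Factorization: 166358734 = 2 × 37 × 131^3
By Fermat: n is sum of two squares iff every prime p ≡ 3 (mod 4) appears to even power.
Prime(s) ≡ 3 (mod 4) with odd exponent: [(131, 3)]
Therefore 166358734 cannot be expressed as a² + b².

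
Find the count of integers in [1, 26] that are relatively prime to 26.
12

26 = 2 × 13
φ(n) = n × ∏(1 - 1/p) for each prime p dividing n
φ(26) = 26 × (1 - 1/2) × (1 - 1/13) = 12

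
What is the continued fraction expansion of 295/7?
[42; 7]

Euclidean algorithm steps:
295 = 42 × 7 + 1
7 = 7 × 1 + 0
Continued fraction: [42; 7]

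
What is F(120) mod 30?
0

Matrix identity: Q^n = [[F_(n+1), F_n], [F_n, F_(n-1)]] with Q = [[1,1],[1,0]].
n = 120 = 1111000₂. Square-and-multiply, entries mod 30:
Q^1 = [[1,1],[1,0]]
Q^3 = (Q^1)²·Q = [[3,2],[2,1]]
Q^7 = (Q^3)²·Q = [[21,13],[13,8]]
Q^15 = (Q^7)²·Q = [[27,10],[10,17]]
Q^30 = (Q^15)² = [[19,20],[20,29]]
Q^60 = (Q^30)² = [[11,0],[0,11]]
Q^120 = (Q^60)² = [[1,0],[0,1]]
F_120 mod 30 = Q^120[0][1] = 0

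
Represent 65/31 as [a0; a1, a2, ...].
[2; 10, 3]

Euclidean algorithm steps:
65 = 2 × 31 + 3
31 = 10 × 3 + 1
3 = 3 × 1 + 0
Continued fraction: [2; 10, 3]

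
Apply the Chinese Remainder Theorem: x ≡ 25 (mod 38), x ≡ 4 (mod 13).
329

Using Chinese Remainder Theorem:
M = 38 × 13 = 494
M1 = 13, M2 = 38
y1 = 13^(-1) mod 38 = 3
y2 = 38^(-1) mod 13 = 12
x = (25×13×3 + 4×38×12) mod 494 = 329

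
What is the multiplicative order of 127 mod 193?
192

193 is prime, so ord(127) divides φ(193) = 192.
Divisors of 192: 1, 2, 3, 4, 6, 8, 12, 16, 24, 32, 48, 64, 96, 192.
Repeated squaring: 127^1 ≡ 127, 127^2 ≡ 110, 127^4 ≡ 134, 127^8 ≡ 7, 127^16 ≡ 49, 127^32 ≡ 85, 127^64 ≡ 84, 127^128 ≡ 108 (mod 193).
Test 127^d mod 193 for each divisor d in increasing order:
127^1 ≡ 127
127^2 ≡ 110
127^3 = 127^2·127^1 ≡ 74
127^4 ≡ 134
127^6 = 127^4·127^2 ≡ 72
127^8 ≡ 7
127^12 = 127^8·127^4 ≡ 166
127^16 ≡ 49
127^24 = 127^16·127^8 ≡ 150
127^32 ≡ 85
127^48 = 127^32·127^16 ≡ 112
127^64 ≡ 84
127^96 = 127^64·127^32 ≡ 192
127^192 = 127^128·127^64 ≡ 1  ← first divisor giving 1
The order is 192.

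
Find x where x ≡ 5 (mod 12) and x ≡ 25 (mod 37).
173

Using Chinese Remainder Theorem:
M = 12 × 37 = 444
M1 = 37, M2 = 12
y1 = 37^(-1) mod 12 = 1
y2 = 12^(-1) mod 37 = 34
x = (5×37×1 + 25×12×34) mod 444 = 173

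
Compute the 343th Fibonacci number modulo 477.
418

Matrix identity: Q^n = [[F_(n+1), F_n], [F_n, F_(n-1)]] with Q = [[1,1],[1,0]].
n = 343 = 101010111₂. Square-and-multiply, entries mod 477:
Q^1 = [[1,1],[1,0]]
Q^2 = (Q^1)² = [[2,1],[1,1]]
Q^5 = (Q^2)²·Q = [[8,5],[5,3]]
Q^10 = (Q^5)² = [[89,55],[55,34]]
Q^21 = (Q^10)²·Q = [[62,452],[452,87]]
Q^42 = (Q^21)² = [[176,91],[91,85]]
Q^85 = (Q^42)²·Q = [[44,143],[143,378]]
Q^171 = (Q^85)²·Q = [[210,443],[443,244]]
Q^343 = (Q^171)²·Q = [[246,418],[418,305]]
F_343 mod 477 = Q^343[0][1] = 418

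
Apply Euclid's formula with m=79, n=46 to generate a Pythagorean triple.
(4125, 7268, 8357)

Euclid's formula: a = m² - n², b = 2mn, c = m² + n²
m = 79, n = 46
a = 79² - 46² = 6241 - 2116 = 4125
b = 2 × 79 × 46 = 7268
c = 79² + 46² = 6241 + 2116 = 8357
Verification: 4125² + 7268² = 17015625 + 52823824 = 69839449 = 8357² ✓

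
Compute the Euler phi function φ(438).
144

438 = 2 × 3 × 73
φ(n) = n × ∏(1 - 1/p) for each prime p dividing n
φ(438) = 438 × (1 - 1/2) × (1 - 1/3) × (1 - 1/73) = 144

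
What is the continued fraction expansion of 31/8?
[3; 1, 7]

Euclidean algorithm steps:
31 = 3 × 8 + 7
8 = 1 × 7 + 1
7 = 7 × 1 + 0
Continued fraction: [3; 1, 7]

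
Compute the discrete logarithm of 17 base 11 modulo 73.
3

Baby-step giant-step with step n = ⌈√73⌉ = 9.
Baby steps 11^j mod 73 (j:value) for j=0..8: 0:1, 1:11, 2:48, 3:17, 4:41, 5:13, 6:70, 7:40, 8:2.
h = 17 is already in the table at j=3, so x = 3.
Check: 11^3 ≡ 17 (mod 73).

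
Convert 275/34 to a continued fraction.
[8; 11, 3]

Euclidean algorithm steps:
275 = 8 × 34 + 3
34 = 11 × 3 + 1
3 = 3 × 1 + 0
Continued fraction: [8; 11, 3]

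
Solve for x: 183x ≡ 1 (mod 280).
127

gcd(183, 280) = 1, so the inverse exists.
Extended Euclidean algorithm on (280, 183):
280 = 1 × 183 + 97  ⟹  97 = (1)·280 + (-1)·183
183 = 1 × 97 + 86  ⟹  86 = (-1)·280 + (2)·183
97 = 1 × 86 + 11  ⟹  11 = (2)·280 + (-3)·183
86 = 7 × 11 + 9  ⟹  9 = (-15)·280 + (23)·183
11 = 1 × 9 + 2  ⟹  2 = (17)·280 + (-26)·183
9 = 4 × 2 + 1  ⟹  1 = (-83)·280 + (127)·183
So (127)·183 ≡ 1 (mod 280), i.e. 183^(-1) ≡ 127 (mod 280).
Check: 183 × 127 = 23241 ≡ 1 (mod 280)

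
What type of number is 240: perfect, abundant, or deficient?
abundant

Proper divisors of 240: sum = 1 + 2 + 3 + 4 + 5 + 6 + 8 + 10 + ... + 48 + 60 + 80 + 120 (19 divisors) = 504
Since 504 > 240, 240 is abundant.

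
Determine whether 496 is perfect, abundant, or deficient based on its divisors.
perfect

Proper divisors of 496: sum = 1 + 2 + 4 + 8 + 16 + 31 + 62 + 124 + 248 = 496
Since 496 = 496, 496 is perfect.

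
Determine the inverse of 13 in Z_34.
21

gcd(13, 34) = 1, so the inverse exists.
Extended Euclidean algorithm on (34, 13):
34 = 2 × 13 + 8  ⟹  8 = (1)·34 + (-2)·13
13 = 1 × 8 + 5  ⟹  5 = (-1)·34 + (3)·13
8 = 1 × 5 + 3  ⟹  3 = (2)·34 + (-5)·13
5 = 1 × 3 + 2  ⟹  2 = (-3)·34 + (8)·13
3 = 1 × 2 + 1  ⟹  1 = (5)·34 + (-13)·13
So (-13)·13 ≡ 1 (mod 34), i.e. 13^(-1) ≡ -13 ≡ 21 (mod 34).
Check: 13 × 21 = 273 ≡ 1 (mod 34)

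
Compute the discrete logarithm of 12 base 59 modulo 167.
122

Baby-step giant-step with step n = ⌈√167⌉ = 13.
Baby steps 59^j mod 167 (j:value) for j=0..12: 0:1, 1:59, 2:141, 3:136, 4:8, 5:138, 6:126, 7:86, 8:64, 9:102, 10:6, 11:20, 12:11.
Giant-step multiplier: 59^(-13) ≡ 59^(166-13) = 59^153 ≡ 123 (mod 167).
Giant steps γ_i = 12·123^i mod 167: γ_0=12, γ_1=140, γ_2=19, γ_3=166, γ_4=44, γ_5=68, γ_6=14, γ_7=52, γ_8=50, γ_9=138 (in table at j=5).
x = i·n + j = 9·13 + 5 = 122.
Check: 59^122 ≡ 12 (mod 167).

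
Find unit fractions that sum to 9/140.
1/16 + 1/560

Greedy algorithm:
9/140: ceiling(140/9) = 16, use 1/16
1/560: ceiling(560/1) = 560, use 1/560
Result: 9/140 = 1/16 + 1/560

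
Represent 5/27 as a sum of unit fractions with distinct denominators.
1/6 + 1/54

Greedy algorithm:
5/27: ceiling(27/5) = 6, use 1/6
1/54: ceiling(54/1) = 54, use 1/54
Result: 5/27 = 1/6 + 1/54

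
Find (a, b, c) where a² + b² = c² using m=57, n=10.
(3149, 1140, 3349)

Euclid's formula: a = m² - n², b = 2mn, c = m² + n²
m = 57, n = 10
a = 57² - 10² = 3249 - 100 = 3149
b = 2 × 57 × 10 = 1140
c = 57² + 10² = 3249 + 100 = 3349
Verification: 3149² + 1140² = 9916201 + 1299600 = 11215801 = 3349² ✓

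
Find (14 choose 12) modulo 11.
3

Using Lucas' theorem:
Write n=14 and k=12 in base 11:
n in base 11: [1, 3]
k in base 11: [1, 1]
C(14,12) mod 11 = ∏ C(n_i, k_i) mod 11
Digit binomials (mod 11): C(1,1) = 1; C(3,1) = 3
Product: 1 × 3 = 3 ≡ 3 (mod 11)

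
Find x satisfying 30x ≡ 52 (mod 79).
x ≡ 7 (mod 79)

gcd(30, 79) = 1, which divides 52, so solutions exist.
Find 30^(-1) mod 79 by the extended Euclidean algorithm:
79 = 2 × 30 + 19  ⟹  19 = (1)·79 + (-2)·30
30 = 1 × 19 + 11  ⟹  11 = (-1)·79 + (3)·30
19 = 1 × 11 + 8  ⟹  8 = (2)·79 + (-5)·30
11 = 1 × 8 + 3  ⟹  3 = (-3)·79 + (8)·30
8 = 2 × 3 + 2  ⟹  2 = (8)·79 + (-21)·30
3 = 1 × 2 + 1  ⟹  1 = (-11)·79 + (29)·30
So (29)·30 ≡ 1 (mod 79), i.e. 30^(-1) ≡ 29 (mod 79).
x ≡ 29 × 52 = 1508 ≡ 7 (mod 79).
Check: 30 × 7 = 210 ≡ 52 (mod 79).
Unique solution: x ≡ 7 (mod 79)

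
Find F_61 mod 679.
324

Matrix identity: Q^n = [[F_(n+1), F_n], [F_n, F_(n-1)]] with Q = [[1,1],[1,0]].
n = 61 = 111101₂. Square-and-multiply, entries mod 679:
Q^1 = [[1,1],[1,0]]
Q^3 = (Q^1)²·Q = [[3,2],[2,1]]
Q^7 = (Q^3)²·Q = [[21,13],[13,8]]
Q^15 = (Q^7)²·Q = [[308,610],[610,377]]
Q^30 = (Q^15)² = [[491,265],[265,226]]
Q^61 = (Q^30)²·Q = [[209,324],[324,564]]
F_61 mod 679 = Q^61[0][1] = 324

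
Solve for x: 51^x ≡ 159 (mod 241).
92

Baby-step giant-step with step n = ⌈√241⌉ = 16.
Baby steps 51^j mod 241 (j:value) for j=0..15: 0:1, 1:51, 2:191, 3:101, 4:90, 5:11, 6:79, 7:173, 8:147, 9:26, 10:121, 11:146, 12:216, 13:171, 14:45, 15:126.
Giant-step multiplier: 51^(-16) ≡ 51^(240-16) = 51^224 ≡ 119 (mod 241).
Giant steps γ_i = 159·119^i mod 241: γ_0=159, γ_1=123, γ_2=177, γ_3=96, γ_4=97, γ_5=216 (in table at j=12).
x = i·n + j = 5·16 + 12 = 92.
Check: 51^92 ≡ 159 (mod 241).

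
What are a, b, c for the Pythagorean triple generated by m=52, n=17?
(2415, 1768, 2993)

Euclid's formula: a = m² - n², b = 2mn, c = m² + n²
m = 52, n = 17
a = 52² - 17² = 2704 - 289 = 2415
b = 2 × 52 × 17 = 1768
c = 52² + 17² = 2704 + 289 = 2993
Verification: 2415² + 1768² = 5832225 + 3125824 = 8958049 = 2993² ✓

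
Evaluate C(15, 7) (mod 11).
0

Using Lucas' theorem:
Write n=15 and k=7 in base 11:
n in base 11: [1, 4]
k in base 11: [0, 7]
C(15,7) mod 11 = ∏ C(n_i, k_i) mod 11
Digit binomials (mod 11): C(1,0) = 1; C(4,7) = 0 (k_i > n_i)
Product: 1 × 0 = 0 ≡ 0 (mod 11)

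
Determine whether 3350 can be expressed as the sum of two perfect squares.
Not possible

Factorization: 3350 = 2 × 5^2 × 67
By Fermat: n is sum of two squares iff every prime p ≡ 3 (mod 4) appears to even power.
Prime(s) ≡ 3 (mod 4) with odd exponent: [(67, 1)]
Therefore 3350 cannot be expressed as a² + b².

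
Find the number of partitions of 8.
22

p(n) counts ways to write n as a sum of positive integers (order ignored).
Examples: 8; 7 + 1; 6 + 2; 6 + 1 + 1; 5 + 3; ... (22 total)
p(8) = 22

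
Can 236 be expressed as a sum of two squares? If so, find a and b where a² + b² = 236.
Not possible

Factorization: 236 = 2^2 × 59
By Fermat: n is sum of two squares iff every prime p ≡ 3 (mod 4) appears to even power.
Prime(s) ≡ 3 (mod 4) with odd exponent: [(59, 1)]
Therefore 236 cannot be expressed as a² + b².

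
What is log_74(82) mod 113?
102

Baby-step giant-step with step n = ⌈√113⌉ = 11.
Baby steps 74^j mod 113 (j:value) for j=0..10: 0:1, 1:74, 2:52, 3:6, 4:105, 5:86, 6:36, 7:65, 8:64, 9:103, 10:51.
Giant-step multiplier: 74^(-11) ≡ 74^(112-11) = 74^101 ≡ 108 (mod 113).
Giant steps γ_i = 82·108^i mod 113: γ_0=82, γ_1=42, γ_2=16, γ_3=33, γ_4=61, γ_5=34, γ_6=56, γ_7=59, γ_8=44, γ_9=6 (in table at j=3).
x = i·n + j = 9·11 + 3 = 102.
Check: 74^102 ≡ 82 (mod 113).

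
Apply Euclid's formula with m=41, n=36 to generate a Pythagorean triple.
(385, 2952, 2977)

Euclid's formula: a = m² - n², b = 2mn, c = m² + n²
m = 41, n = 36
a = 41² - 36² = 1681 - 1296 = 385
b = 2 × 41 × 36 = 2952
c = 41² + 36² = 1681 + 1296 = 2977
Verification: 385² + 2952² = 148225 + 8714304 = 8862529 = 2977² ✓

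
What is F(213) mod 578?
172

Matrix identity: Q^n = [[F_(n+1), F_n], [F_n, F_(n-1)]] with Q = [[1,1],[1,0]].
n = 213 = 11010101₂. Square-and-multiply, entries mod 578:
Q^1 = [[1,1],[1,0]]
Q^3 = (Q^1)²·Q = [[3,2],[2,1]]
Q^6 = (Q^3)² = [[13,8],[8,5]]
Q^13 = (Q^6)²·Q = [[377,233],[233,144]]
Q^26 = (Q^13)² = [[476,13],[13,463]]
Q^53 = (Q^26)²·Q = [[238,169],[169,69]]
Q^106 = (Q^53)² = [[239,441],[441,376]]
Q^213 = (Q^106)²·Q = [[305,172],[172,133]]
F_213 mod 578 = Q^213[0][1] = 172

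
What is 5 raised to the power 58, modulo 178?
111

Repeated squaring. Binary of 58 = 111010.
5^1 ≡ 5 (mod 178); 5^2 ≡ 25 (mod 178); 5^4 ≡ 91 (mod 178); 5^8 ≡ 93 (mod 178); 5^16 ≡ 105 (mod 178); 5^32 ≡ 167 (mod 178)
5^58 = 5^2 × 5^8 × 5^16 × 5^32 ≡ 111 (mod 178)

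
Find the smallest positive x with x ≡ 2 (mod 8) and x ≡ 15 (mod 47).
250

Using Chinese Remainder Theorem:
M = 8 × 47 = 376
M1 = 47, M2 = 8
y1 = 47^(-1) mod 8 = 7
y2 = 8^(-1) mod 47 = 6
x = (2×47×7 + 15×8×6) mod 376 = 250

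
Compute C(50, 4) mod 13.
5

Using Lucas' theorem:
Write n=50 and k=4 in base 13:
n in base 13: [3, 11]
k in base 13: [0, 4]
C(50,4) mod 13 = ∏ C(n_i, k_i) mod 13
Digit binomials (mod 13): C(3,0) = 1; C(11,4) = 330 ≡ 5
Product: 1 × 5 = 5 ≡ 5 (mod 13)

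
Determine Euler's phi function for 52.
24

52 = 2^2 × 13
φ(n) = n × ∏(1 - 1/p) for each prime p dividing n
φ(52) = 52 × (1 - 1/2) × (1 - 1/13) = 24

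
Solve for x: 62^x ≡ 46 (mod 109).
18

Baby-step giant-step with step n = ⌈√109⌉ = 11.
Baby steps 62^j mod 109 (j:value) for j=0..10: 0:1, 1:62, 2:29, 3:54, 4:78, 5:40, 6:82, 7:70, 8:89, 9:68, 10:74.
Giant-step multiplier: 62^(-11) ≡ 62^(108-11) = 62^97 ≡ 11 (mod 109).
Giant steps γ_i = 46·11^i mod 109: γ_0=46, γ_1=70 (in table at j=7).
x = i·n + j = 1·11 + 7 = 18.
Check: 62^18 ≡ 46 (mod 109).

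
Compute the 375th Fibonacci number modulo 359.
161

Matrix identity: Q^n = [[F_(n+1), F_n], [F_n, F_(n-1)]] with Q = [[1,1],[1,0]].
n = 375 = 101110111₂. Square-and-multiply, entries mod 359:
Q^1 = [[1,1],[1,0]]
Q^2 = (Q^1)² = [[2,1],[1,1]]
Q^5 = (Q^2)²·Q = [[8,5],[5,3]]
Q^11 = (Q^5)²·Q = [[144,89],[89,55]]
Q^23 = (Q^11)²·Q = [[57,296],[296,120]]
Q^46 = (Q^23)² = [[38,337],[337,60]]
Q^93 = (Q^46)²·Q = [[131,133],[133,357]]
Q^187 = (Q^93)²·Q = [[311,27],[27,284]]
Q^375 = (Q^187)²·Q = [[71,161],[161,269]]
F_375 mod 359 = Q^375[0][1] = 161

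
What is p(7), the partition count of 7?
15

p(n) counts ways to write n as a sum of positive integers (order ignored).
Examples: 7; 6 + 1; 5 + 2; 5 + 1 + 1; 4 + 3; ... (15 total)
p(7) = 15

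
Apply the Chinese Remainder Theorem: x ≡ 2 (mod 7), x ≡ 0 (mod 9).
9

Using Chinese Remainder Theorem:
M = 7 × 9 = 63
M1 = 9, M2 = 7
y1 = 9^(-1) mod 7 = 4
y2 = 7^(-1) mod 9 = 4
x = (2×9×4 + 0×7×4) mod 63 = 9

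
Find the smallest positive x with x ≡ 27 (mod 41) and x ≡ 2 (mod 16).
642

Using Chinese Remainder Theorem:
M = 41 × 16 = 656
M1 = 16, M2 = 41
y1 = 16^(-1) mod 41 = 18
y2 = 41^(-1) mod 16 = 9
x = (27×16×18 + 2×41×9) mod 656 = 642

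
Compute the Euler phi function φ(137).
136

137 = 137
φ(n) = n × ∏(1 - 1/p) for each prime p dividing n
φ(137) = 137 × (1 - 1/137) = 136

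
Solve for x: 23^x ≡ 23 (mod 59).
1

Baby-step giant-step with step n = ⌈√59⌉ = 8.
Baby steps 23^j mod 59 (j:value) for j=0..7: 0:1, 1:23, 2:57, 3:13, 4:4, 5:33, 6:51, 7:52.
h = 23 is already in the table at j=1, so x = 1.
Check: 23^1 ≡ 23 (mod 59).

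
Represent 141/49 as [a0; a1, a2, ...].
[2; 1, 7, 6]

Euclidean algorithm steps:
141 = 2 × 49 + 43
49 = 1 × 43 + 6
43 = 7 × 6 + 1
6 = 6 × 1 + 0
Continued fraction: [2; 1, 7, 6]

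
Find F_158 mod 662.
557

Matrix identity: Q^n = [[F_(n+1), F_n], [F_n, F_(n-1)]] with Q = [[1,1],[1,0]].
n = 158 = 10011110₂. Square-and-multiply, entries mod 662:
Q^1 = [[1,1],[1,0]]
Q^2 = (Q^1)² = [[2,1],[1,1]]
Q^4 = (Q^2)² = [[5,3],[3,2]]
Q^9 = (Q^4)²·Q = [[55,34],[34,21]]
Q^19 = (Q^9)²·Q = [[145,209],[209,598]]
Q^39 = (Q^19)²·Q = [[209,492],[492,379]]
Q^79 = (Q^39)²·Q = [[425,423],[423,2]]
Q^158 = (Q^79)² = [[88,557],[557,193]]
F_158 mod 662 = Q^158[0][1] = 557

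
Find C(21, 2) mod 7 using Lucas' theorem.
0

Using Lucas' theorem:
Write n=21 and k=2 in base 7:
n in base 7: [3, 0]
k in base 7: [0, 2]
C(21,2) mod 7 = ∏ C(n_i, k_i) mod 7
Digit binomials (mod 7): C(3,0) = 1; C(0,2) = 0 (k_i > n_i)
Product: 1 × 0 = 0 ≡ 0 (mod 7)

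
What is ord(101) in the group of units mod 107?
53

107 is prime, so ord(101) divides φ(107) = 106.
Divisors of 106: 1, 2, 53, 106.
Repeated squaring: 101^1 ≡ 101, 101^2 ≡ 36, 101^4 ≡ 12, 101^8 ≡ 37, 101^16 ≡ 85, 101^32 ≡ 56, 101^64 ≡ 33 (mod 107).
Test 101^d mod 107 for each divisor d in increasing order:
101^1 ≡ 101
101^2 ≡ 36
101^53 = 101^32·101^16·101^4·101^1 ≡ 1  ← first divisor giving 1
The order is 53.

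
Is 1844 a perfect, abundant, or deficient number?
deficient

Proper divisors of 1844: sum = 1 + 2 + 4 + 461 + 922 = 1390
Since 1390 < 1844, 1844 is deficient.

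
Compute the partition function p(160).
107438159466

p(n) counts ways to write n as a sum of positive integers (order ignored).
Euler's pentagonal recurrence: p(k) = p(k-1) + p(k-2) - p(k-5) - p(k-7) + p(k-12) + p(k-15) - ... (offsets j(3j∓1)/2, signs ++--, p(0)=1, p(<0)=0).
DP table for k = 0..159: p(0)=1, p(1)=1, p(2)=2, p(3)=3, p(4)=5, p(5)=7, p(6)=11, p(7)=15, p(8)=22, p(9)=30, p(10)=42, p(11)=56, p(12)=77, p(13)=101, p(14)=135, p(15)=176, p(16)=231, p(17)=297, p(18)=385, p(19)=490, p(20)=627, p(21)=792, p(22)=1002, p(23)=1255, p(24)=1575, p(25)=1958, p(26)=2436, p(27)=3010, p(28)=3718, p(29)=4565, p(30)=5604, p(31)=6842, p(32)=8349, p(33)=10143, p(34)=12310, p(35)=14883, p(36)=17977, p(37)=21637, p(38)=26015, p(39)=31185, p(40)=37338, p(41)=44583, p(42)=53174, p(43)=63261, p(44)=75175, p(45)=89134, p(46)=105558, p(47)=124754, p(48)=147273, p(49)=173525, p(50)=204226, p(51)=239943, p(52)=281589, p(53)=329931, p(54)=386155, p(55)=451276, p(56)=526823, p(57)=614154, p(58)=715220, p(59)=831820, p(60)=966467, p(61)=1121505, p(62)=1300156, p(63)=1505499, p(64)=1741630, p(65)=2012558, p(66)=2323520, p(67)=2679689, p(68)=3087735, p(69)=3554345, p(70)=4087968, p(71)=4697205, p(72)=5392783, p(73)=6185689, p(74)=7089500, p(75)=8118264, p(76)=9289091, p(77)=10619863, p(78)=12132164, p(79)=13848650, p(80)=15796476, p(81)=18004327, p(82)=20506255, p(83)=23338469, p(84)=26543660, p(85)=30167357, p(86)=34262962, p(87)=38887673, p(88)=44108109, p(89)=49995925, p(90)=56634173, p(91)=64112359, p(92)=72533807, p(93)=82010177, p(94)=92669720, p(95)=104651419, p(96)=118114304, p(97)=133230930, p(98)=150198136, p(99)=169229875, p(100)=190569292, p(101)=214481126, p(102)=241265379, p(103)=271248950, p(104)=304801365, p(105)=342325709, p(106)=384276336, p(107)=431149389, p(108)=483502844, p(109)=541946240, p(110)=607163746, p(111)=679903203, p(112)=761002156, p(113)=851376628, p(114)=952050665, p(115)=1064144451, p(116)=1188908248, p(117)=1327710076, p(118)=1482074143, p(119)=1653668665, p(120)=1844349560, p(121)=2056148051, p(122)=2291320912, p(123)=2552338241, p(124)=2841940500, p(125)=3163127352, p(126)=3519222692, p(127)=3913864295, p(128)=4351078600, p(129)=4835271870, p(130)=5371315400, p(131)=5964539504, p(132)=6620830889, p(133)=7346629512, p(134)=8149040695, p(135)=9035836076, p(136)=10015581680, p(137)=11097645016, p(138)=12292341831, p(139)=13610949895, p(140)=15065878135, p(141)=16670689208, p(142)=18440293320, p(143)=20390982757, p(144)=22540654445, p(145)=24908858009, p(146)=27517052599, p(147)=30388671978, p(148)=33549419497, p(149)=37027355200, p(150)=40853235313, p(151)=45060624582, p(152)=49686288421, p(153)=54770336324, p(154)=60356673280, p(155)=66493182097, p(156)=73232243759, p(157)=80630964769, p(158)=88751778802, p(159)=97662728555.
Final step: p(160) = p(159) + p(158) - p(155) - p(153) + p(148) + p(145) - p(138) - p(134) + p(125) + p(120) - p(109) - p(103) + p(90) + p(83) - p(68) - p(60) + p(43) + p(34) - p(15) - p(5)
= 97662728555 + 88751778802 - 66493182097 - 54770336324 + 33549419497 + 24908858009 - 12292341831 - 8149040695 + 3163127352 + 1844349560 - 541946240 - 271248950 + 56634173 + 23338469 - 3087735 - 966467 + 63261 + 12310 - 176 - 7
= 107438159466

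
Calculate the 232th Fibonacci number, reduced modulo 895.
349

Matrix identity: Q^n = [[F_(n+1), F_n], [F_n, F_(n-1)]] with Q = [[1,1],[1,0]].
n = 232 = 11101000₂. Square-and-multiply, entries mod 895:
Q^1 = [[1,1],[1,0]]
Q^3 = (Q^1)²·Q = [[3,2],[2,1]]
Q^7 = (Q^3)²·Q = [[21,13],[13,8]]
Q^14 = (Q^7)² = [[610,377],[377,233]]
Q^29 = (Q^14)²·Q = [[585,499],[499,86]]
Q^58 = (Q^29)² = [[526,99],[99,427]]
Q^116 = (Q^58)² = [[77,372],[372,600]]
Q^232 = (Q^116)² = [[218,349],[349,764]]
F_232 mod 895 = Q^232[0][1] = 349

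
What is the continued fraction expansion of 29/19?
[1; 1, 1, 9]

Euclidean algorithm steps:
29 = 1 × 19 + 10
19 = 1 × 10 + 9
10 = 1 × 9 + 1
9 = 9 × 1 + 0
Continued fraction: [1; 1, 1, 9]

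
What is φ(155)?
120

155 = 5 × 31
φ(n) = n × ∏(1 - 1/p) for each prime p dividing n
φ(155) = 155 × (1 - 1/5) × (1 - 1/31) = 120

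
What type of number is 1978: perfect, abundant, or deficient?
deficient

Proper divisors of 1978: sum = 1 + 2 + 23 + 43 + 46 + 86 + 989 = 1190
Since 1190 < 1978, 1978 is deficient.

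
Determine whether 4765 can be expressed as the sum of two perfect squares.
2² + 69² (a=2, b=69)

Factorization: 4765 = 5 × 953
By Fermat: n is sum of two squares iff every prime p ≡ 3 (mod 4) appears to even power.
All primes ≡ 3 (mod 4) appear to even power.
Search a = 0, 1, 2, … for 4765 - a² a perfect square: first hit at a = 2: 4765 - 4 = 4761 = 69².
4765 = 2² + 69² = 4 + 4761 ✓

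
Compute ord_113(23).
112

113 is prime, so ord(23) divides φ(113) = 112.
Divisors of 112: 1, 2, 4, 7, 8, 14, 16, 28, 56, 112.
Repeated squaring: 23^1 ≡ 23, 23^2 ≡ 77, 23^4 ≡ 53, 23^8 ≡ 97, 23^16 ≡ 30, 23^32 ≡ 109, 23^64 ≡ 16 (mod 113).
Test 23^d mod 113 for each divisor d in increasing order:
23^1 ≡ 23
23^2 ≡ 77
23^4 ≡ 53
23^7 = 23^4·23^2·23^1 ≡ 73
23^8 ≡ 97
23^14 = 23^8·23^4·23^2 ≡ 18
23^16 ≡ 30
23^28 = 23^16·23^8·23^4 ≡ 98
23^56 = 23^32·23^16·23^8 ≡ 112
23^112 = 23^64·23^32·23^16 ≡ 1  ← first divisor giving 1
The order is 112.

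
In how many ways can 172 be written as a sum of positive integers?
330495499613

p(n) counts ways to write n as a sum of positive integers (order ignored).
Euler's pentagonal recurrence: p(k) = p(k-1) + p(k-2) - p(k-5) - p(k-7) + p(k-12) + p(k-15) - ... (offsets j(3j∓1)/2, signs ++--, p(0)=1, p(<0)=0).
DP table for k = 0..171: p(0)=1, p(1)=1, p(2)=2, p(3)=3, p(4)=5, p(5)=7, p(6)=11, p(7)=15, p(8)=22, p(9)=30, p(10)=42, p(11)=56, p(12)=77, p(13)=101, p(14)=135, p(15)=176, p(16)=231, p(17)=297, p(18)=385, p(19)=490, p(20)=627, p(21)=792, p(22)=1002, p(23)=1255, p(24)=1575, p(25)=1958, p(26)=2436, p(27)=3010, p(28)=3718, p(29)=4565, p(30)=5604, p(31)=6842, p(32)=8349, p(33)=10143, p(34)=12310, p(35)=14883, p(36)=17977, p(37)=21637, p(38)=26015, p(39)=31185, p(40)=37338, p(41)=44583, p(42)=53174, p(43)=63261, p(44)=75175, p(45)=89134, p(46)=105558, p(47)=124754, p(48)=147273, p(49)=173525, p(50)=204226, p(51)=239943, p(52)=281589, p(53)=329931, p(54)=386155, p(55)=451276, p(56)=526823, p(57)=614154, p(58)=715220, p(59)=831820, p(60)=966467, p(61)=1121505, p(62)=1300156, p(63)=1505499, p(64)=1741630, p(65)=2012558, p(66)=2323520, p(67)=2679689, p(68)=3087735, p(69)=3554345, p(70)=4087968, p(71)=4697205, p(72)=5392783, p(73)=6185689, p(74)=7089500, p(75)=8118264, p(76)=9289091, p(77)=10619863, p(78)=12132164, p(79)=13848650, p(80)=15796476, p(81)=18004327, p(82)=20506255, p(83)=23338469, p(84)=26543660, p(85)=30167357, p(86)=34262962, p(87)=38887673, p(88)=44108109, p(89)=49995925, p(90)=56634173, p(91)=64112359, p(92)=72533807, p(93)=82010177, p(94)=92669720, p(95)=104651419, p(96)=118114304, p(97)=133230930, p(98)=150198136, p(99)=169229875, p(100)=190569292, p(101)=214481126, p(102)=241265379, p(103)=271248950, p(104)=304801365, p(105)=342325709, p(106)=384276336, p(107)=431149389, p(108)=483502844, p(109)=541946240, p(110)=607163746, p(111)=679903203, p(112)=761002156, p(113)=851376628, p(114)=952050665, p(115)=1064144451, p(116)=1188908248, p(117)=1327710076, p(118)=1482074143, p(119)=1653668665, p(120)=1844349560, p(121)=2056148051, p(122)=2291320912, p(123)=2552338241, p(124)=2841940500, p(125)=3163127352, p(126)=3519222692, p(127)=3913864295, p(128)=4351078600, p(129)=4835271870, p(130)=5371315400, p(131)=5964539504, p(132)=6620830889, p(133)=7346629512, p(134)=8149040695, p(135)=9035836076, p(136)=10015581680, p(137)=11097645016, p(138)=12292341831, p(139)=13610949895, p(140)=15065878135, p(141)=16670689208, p(142)=18440293320, p(143)=20390982757, p(144)=22540654445, p(145)=24908858009, p(146)=27517052599, p(147)=30388671978, p(148)=33549419497, p(149)=37027355200, p(150)=40853235313, p(151)=45060624582, p(152)=49686288421, p(153)=54770336324, p(154)=60356673280, p(155)=66493182097, p(156)=73232243759, p(157)=80630964769, p(158)=88751778802, p(159)=97662728555, p(160)=107438159466, p(161)=118159068427, p(162)=129913904637, p(163)=142798995930, p(164)=156919475295, p(165)=172389800255, p(166)=189334822579, p(167)=207890420102, p(168)=228204732751, p(169)=250438925115, p(170)=274768617130, p(171)=301384802048.
Final step: p(172) = p(171) + p(170) - p(167) - p(165) + p(160) + p(157) - p(150) - p(146) + p(137) + p(132) - p(121) - p(115) + p(102) + p(95) - p(80) - p(72) + p(55) + p(46) - p(27) - p(17)
= 301384802048 + 274768617130 - 207890420102 - 172389800255 + 107438159466 + 80630964769 - 40853235313 - 27517052599 + 11097645016 + 6620830889 - 2056148051 - 1064144451 + 241265379 + 104651419 - 15796476 - 5392783 + 451276 + 105558 - 3010 - 297
= 330495499613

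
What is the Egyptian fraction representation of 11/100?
1/10 + 1/100

Greedy algorithm:
11/100: ceiling(100/11) = 10, use 1/10
1/100: ceiling(100/1) = 100, use 1/100
Result: 11/100 = 1/10 + 1/100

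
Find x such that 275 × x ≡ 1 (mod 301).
81

gcd(275, 301) = 1, so the inverse exists.
Extended Euclidean algorithm on (301, 275):
301 = 1 × 275 + 26  ⟹  26 = (1)·301 + (-1)·275
275 = 10 × 26 + 15  ⟹  15 = (-10)·301 + (11)·275
26 = 1 × 15 + 11  ⟹  11 = (11)·301 + (-12)·275
15 = 1 × 11 + 4  ⟹  4 = (-21)·301 + (23)·275
11 = 2 × 4 + 3  ⟹  3 = (53)·301 + (-58)·275
4 = 1 × 3 + 1  ⟹  1 = (-74)·301 + (81)·275
So (81)·275 ≡ 1 (mod 301), i.e. 275^(-1) ≡ 81 (mod 301).
Check: 275 × 81 = 22275 ≡ 1 (mod 301)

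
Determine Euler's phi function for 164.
80

164 = 2^2 × 41
φ(n) = n × ∏(1 - 1/p) for each prime p dividing n
φ(164) = 164 × (1 - 1/2) × (1 - 1/41) = 80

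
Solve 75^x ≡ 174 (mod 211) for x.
169

Baby-step giant-step with step n = ⌈√211⌉ = 15.
Baby steps 75^j mod 211 (j:value) for j=0..14: 0:1, 1:75, 2:139, 3:86, 4:120, 5:138, 6:11, 7:192, 8:52, 9:102, 10:54, 11:41, 12:121, 13:2, 14:150.
Giant-step multiplier: 75^(-15) ≡ 75^(210-15) = 75^195 ≡ 63 (mod 211).
Giant steps γ_i = 174·63^i mod 211: γ_0=174, γ_1=201, γ_2=3, γ_3=189, γ_4=91, γ_5=36, γ_6=158, γ_7=37, γ_8=10, γ_9=208, γ_10=22, γ_11=120 (in table at j=4).
x = i·n + j = 11·15 + 4 = 169.
Check: 75^169 ≡ 174 (mod 211).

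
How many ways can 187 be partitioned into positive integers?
1280011042268

p(n) counts ways to write n as a sum of positive integers (order ignored).
Euler's pentagonal recurrence: p(k) = p(k-1) + p(k-2) - p(k-5) - p(k-7) + p(k-12) + p(k-15) - ... (offsets j(3j∓1)/2, signs ++--, p(0)=1, p(<0)=0).
DP table for k = 0..186: p(0)=1, p(1)=1, p(2)=2, p(3)=3, p(4)=5, p(5)=7, p(6)=11, p(7)=15, p(8)=22, p(9)=30, p(10)=42, p(11)=56, p(12)=77, p(13)=101, p(14)=135, p(15)=176, p(16)=231, p(17)=297, p(18)=385, p(19)=490, p(20)=627, p(21)=792, p(22)=1002, p(23)=1255, p(24)=1575, p(25)=1958, p(26)=2436, p(27)=3010, p(28)=3718, p(29)=4565, p(30)=5604, p(31)=6842, p(32)=8349, p(33)=10143, p(34)=12310, p(35)=14883, p(36)=17977, p(37)=21637, p(38)=26015, p(39)=31185, p(40)=37338, p(41)=44583, p(42)=53174, p(43)=63261, p(44)=75175, p(45)=89134, p(46)=105558, p(47)=124754, p(48)=147273, p(49)=173525, p(50)=204226, p(51)=239943, p(52)=281589, p(53)=329931, p(54)=386155, p(55)=451276, p(56)=526823, p(57)=614154, p(58)=715220, p(59)=831820, p(60)=966467, p(61)=1121505, p(62)=1300156, p(63)=1505499, p(64)=1741630, p(65)=2012558, p(66)=2323520, p(67)=2679689, p(68)=3087735, p(69)=3554345, p(70)=4087968, p(71)=4697205, p(72)=5392783, p(73)=6185689, p(74)=7089500, p(75)=8118264, p(76)=9289091, p(77)=10619863, p(78)=12132164, p(79)=13848650, p(80)=15796476, p(81)=18004327, p(82)=20506255, p(83)=23338469, p(84)=26543660, p(85)=30167357, p(86)=34262962, p(87)=38887673, p(88)=44108109, p(89)=49995925, p(90)=56634173, p(91)=64112359, p(92)=72533807, p(93)=82010177, p(94)=92669720, p(95)=104651419, p(96)=118114304, p(97)=133230930, p(98)=150198136, p(99)=169229875, p(100)=190569292, p(101)=214481126, p(102)=241265379, p(103)=271248950, p(104)=304801365, p(105)=342325709, p(106)=384276336, p(107)=431149389, p(108)=483502844, p(109)=541946240, p(110)=607163746, p(111)=679903203, p(112)=761002156, p(113)=851376628, p(114)=952050665, p(115)=1064144451, p(116)=1188908248, p(117)=1327710076, p(118)=1482074143, p(119)=1653668665, p(120)=1844349560, p(121)=2056148051, p(122)=2291320912, p(123)=2552338241, p(124)=2841940500, p(125)=3163127352, p(126)=3519222692, p(127)=3913864295, p(128)=4351078600, p(129)=4835271870, p(130)=5371315400, p(131)=5964539504, p(132)=6620830889, p(133)=7346629512, p(134)=8149040695, p(135)=9035836076, p(136)=10015581680, p(137)=11097645016, p(138)=12292341831, p(139)=13610949895, p(140)=15065878135, p(141)=16670689208, p(142)=18440293320, p(143)=20390982757, p(144)=22540654445, p(145)=24908858009, p(146)=27517052599, p(147)=30388671978, p(148)=33549419497, p(149)=37027355200, p(150)=40853235313, p(151)=45060624582, p(152)=49686288421, p(153)=54770336324, p(154)=60356673280, p(155)=66493182097, p(156)=73232243759, p(157)=80630964769, p(158)=88751778802, p(159)=97662728555, p(160)=107438159466, p(161)=118159068427, p(162)=129913904637, p(163)=142798995930, p(164)=156919475295, p(165)=172389800255, p(166)=189334822579, p(167)=207890420102, p(168)=228204732751, p(169)=250438925115, p(170)=274768617130, p(171)=301384802048, p(172)=330495499613, p(173)=362326859895, p(174)=397125074750, p(175)=435157697830, p(176)=476715857290, p(177)=522115831195, p(178)=571701605655, p(179)=625846753120, p(180)=684957390936, p(181)=749474411781, p(182)=819876908323, p(183)=896684817527, p(184)=980462880430, p(185)=1071823774337, p(186)=1171432692373.
Final step: p(187) = p(186) + p(185) - p(182) - p(180) + p(175) + p(172) - p(165) - p(161) + p(152) + p(147) - p(136) - p(130) + p(117) + p(110) - p(95) - p(87) + p(70) + p(61) - p(42) - p(32) + p(11) + p(0)
= 1171432692373 + 1071823774337 - 819876908323 - 684957390936 + 435157697830 + 330495499613 - 172389800255 - 118159068427 + 49686288421 + 30388671978 - 10015581680 - 5371315400 + 1327710076 + 607163746 - 104651419 - 38887673 + 4087968 + 1121505 - 53174 - 8349 + 56 + 1
= 1280011042268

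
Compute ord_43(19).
42

43 is prime, so ord(19) divides φ(43) = 42.
Divisors of 42: 1, 2, 3, 6, 7, 14, 21, 42.
Repeated squaring: 19^1 ≡ 19, 19^2 ≡ 17, 19^4 ≡ 31, 19^8 ≡ 15, 19^16 ≡ 10, 19^32 ≡ 14 (mod 43).
Test 19^d mod 43 for each divisor d in increasing order:
19^1 ≡ 19
19^2 ≡ 17
19^3 = 19^2·19^1 ≡ 22
19^6 = 19^4·19^2 ≡ 11
19^7 = 19^4·19^2·19^1 ≡ 37
19^14 = 19^8·19^4·19^2 ≡ 36
19^21 = 19^16·19^4·19^1 ≡ 42
19^42 = 19^32·19^8·19^2 ≡ 1  ← first divisor giving 1
The order is 42.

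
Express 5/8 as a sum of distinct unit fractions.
1/2 + 1/8

Greedy algorithm:
5/8: ceiling(8/5) = 2, use 1/2
1/8: ceiling(8/1) = 8, use 1/8
Result: 5/8 = 1/2 + 1/8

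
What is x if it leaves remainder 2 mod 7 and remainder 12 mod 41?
135

Using Chinese Remainder Theorem:
M = 7 × 41 = 287
M1 = 41, M2 = 7
y1 = 41^(-1) mod 7 = 6
y2 = 7^(-1) mod 41 = 6
x = (2×41×6 + 12×7×6) mod 287 = 135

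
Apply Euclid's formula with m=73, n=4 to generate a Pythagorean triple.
(5313, 584, 5345)

Euclid's formula: a = m² - n², b = 2mn, c = m² + n²
m = 73, n = 4
a = 73² - 4² = 5329 - 16 = 5313
b = 2 × 73 × 4 = 584
c = 73² + 4² = 5329 + 16 = 5345
Verification: 5313² + 584² = 28227969 + 341056 = 28569025 = 5345² ✓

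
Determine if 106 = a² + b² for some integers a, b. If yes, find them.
5² + 9² (a=5, b=9)

Factorization: 106 = 2 × 53
By Fermat: n is sum of two squares iff every prime p ≡ 3 (mod 4) appears to even power.
All primes ≡ 3 (mod 4) appear to even power.
Search a = 0, 1, 2, … for 106 - a² a perfect square: first hit at a = 5: 106 - 25 = 81 = 9².
106 = 5² + 9² = 25 + 81 ✓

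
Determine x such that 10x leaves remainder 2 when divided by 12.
x ≡ 5 (mod 6)

gcd(10, 12) = 2, which divides 2, so solutions exist.
Divide through by 2: 5x ≡ 1 (mod 6).
Find 5^(-1) mod 6 by the extended Euclidean algorithm:
6 = 1 × 5 + 1  ⟹  1 = (1)·6 + (-1)·5
So (-1)·5 ≡ 1 (mod 6), i.e. 5^(-1) ≡ -1 ≡ 5 (mod 6).
x ≡ 5 × 1 = 5 ≡ 5 (mod 6).
Check: 10 × 5 = 50 ≡ 2 (mod 12).
x ≡ 5 (mod 6), giving 2 solutions mod 12.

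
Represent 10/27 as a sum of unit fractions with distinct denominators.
1/3 + 1/27

Greedy algorithm:
10/27: ceiling(27/10) = 3, use 1/3
1/27: ceiling(27/1) = 27, use 1/27
Result: 10/27 = 1/3 + 1/27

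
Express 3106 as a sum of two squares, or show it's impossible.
9² + 55² (a=9, b=55)

Factorization: 3106 = 2 × 1553
By Fermat: n is sum of two squares iff every prime p ≡ 3 (mod 4) appears to even power.
All primes ≡ 3 (mod 4) appear to even power.
Search a = 0, 1, 2, … for 3106 - a² a perfect square: first hit at a = 9: 3106 - 81 = 3025 = 55².
3106 = 9² + 55² = 81 + 3025 ✓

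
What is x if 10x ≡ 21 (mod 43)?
x ≡ 15 (mod 43)

gcd(10, 43) = 1, which divides 21, so solutions exist.
Find 10^(-1) mod 43 by the extended Euclidean algorithm:
43 = 4 × 10 + 3  ⟹  3 = (1)·43 + (-4)·10
10 = 3 × 3 + 1  ⟹  1 = (-3)·43 + (13)·10
So (13)·10 ≡ 1 (mod 43), i.e. 10^(-1) ≡ 13 (mod 43).
x ≡ 13 × 21 = 273 ≡ 15 (mod 43).
Check: 10 × 15 = 150 ≡ 21 (mod 43).
Unique solution: x ≡ 15 (mod 43)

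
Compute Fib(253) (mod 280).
233

Matrix identity: Q^n = [[F_(n+1), F_n], [F_n, F_(n-1)]] with Q = [[1,1],[1,0]].
n = 253 = 11111101₂. Square-and-multiply, entries mod 280:
Q^1 = [[1,1],[1,0]]
Q^3 = (Q^1)²·Q = [[3,2],[2,1]]
Q^7 = (Q^3)²·Q = [[21,13],[13,8]]
Q^15 = (Q^7)²·Q = [[147,50],[50,97]]
Q^31 = (Q^15)²·Q = [[189,29],[29,160]]
Q^63 = (Q^31)²·Q = [[203,162],[162,41]]
Q^126 = (Q^63)² = [[253,48],[48,205]]
Q^253 = (Q^126)²·Q = [[97,233],[233,144]]
F_253 mod 280 = Q^253[0][1] = 233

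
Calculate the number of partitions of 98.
150198136

p(n) counts ways to write n as a sum of positive integers (order ignored).
Euler's pentagonal recurrence: p(k) = p(k-1) + p(k-2) - p(k-5) - p(k-7) + p(k-12) + p(k-15) - ... (offsets j(3j∓1)/2, signs ++--, p(0)=1, p(<0)=0).
DP table for k = 0..97: p(0)=1, p(1)=1, p(2)=2, p(3)=3, p(4)=5, p(5)=7, p(6)=11, p(7)=15, p(8)=22, p(9)=30, p(10)=42, p(11)=56, p(12)=77, p(13)=101, p(14)=135, p(15)=176, p(16)=231, p(17)=297, p(18)=385, p(19)=490, p(20)=627, p(21)=792, p(22)=1002, p(23)=1255, p(24)=1575, p(25)=1958, p(26)=2436, p(27)=3010, p(28)=3718, p(29)=4565, p(30)=5604, p(31)=6842, p(32)=8349, p(33)=10143, p(34)=12310, p(35)=14883, p(36)=17977, p(37)=21637, p(38)=26015, p(39)=31185, p(40)=37338, p(41)=44583, p(42)=53174, p(43)=63261, p(44)=75175, p(45)=89134, p(46)=105558, p(47)=124754, p(48)=147273, p(49)=173525, p(50)=204226, p(51)=239943, p(52)=281589, p(53)=329931, p(54)=386155, p(55)=451276, p(56)=526823, p(57)=614154, p(58)=715220, p(59)=831820, p(60)=966467, p(61)=1121505, p(62)=1300156, p(63)=1505499, p(64)=1741630, p(65)=2012558, p(66)=2323520, p(67)=2679689, p(68)=3087735, p(69)=3554345, p(70)=4087968, p(71)=4697205, p(72)=5392783, p(73)=6185689, p(74)=7089500, p(75)=8118264, p(76)=9289091, p(77)=10619863, p(78)=12132164, p(79)=13848650, p(80)=15796476, p(81)=18004327, p(82)=20506255, p(83)=23338469, p(84)=26543660, p(85)=30167357, p(86)=34262962, p(87)=38887673, p(88)=44108109, p(89)=49995925, p(90)=56634173, p(91)=64112359, p(92)=72533807, p(93)=82010177, p(94)=92669720, p(95)=104651419, p(96)=118114304, p(97)=133230930.
Final step: p(98) = p(97) + p(96) - p(93) - p(91) + p(86) + p(83) - p(76) - p(72) + p(63) + p(58) - p(47) - p(41) + p(28) + p(21) - p(6)
= 133230930 + 118114304 - 82010177 - 64112359 + 34262962 + 23338469 - 9289091 - 5392783 + 1505499 + 715220 - 124754 - 44583 + 3718 + 792 - 11
= 150198136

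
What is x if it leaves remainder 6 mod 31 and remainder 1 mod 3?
37

Using Chinese Remainder Theorem:
M = 31 × 3 = 93
M1 = 3, M2 = 31
y1 = 3^(-1) mod 31 = 21
y2 = 31^(-1) mod 3 = 1
x = (6×3×21 + 1×31×1) mod 93 = 37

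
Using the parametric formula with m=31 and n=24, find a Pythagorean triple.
(385, 1488, 1537)

Euclid's formula: a = m² - n², b = 2mn, c = m² + n²
m = 31, n = 24
a = 31² - 24² = 961 - 576 = 385
b = 2 × 31 × 24 = 1488
c = 31² + 24² = 961 + 576 = 1537
Verification: 385² + 1488² = 148225 + 2214144 = 2362369 = 1537² ✓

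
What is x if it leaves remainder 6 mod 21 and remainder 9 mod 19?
237

Using Chinese Remainder Theorem:
M = 21 × 19 = 399
M1 = 19, M2 = 21
y1 = 19^(-1) mod 21 = 10
y2 = 21^(-1) mod 19 = 10
x = (6×19×10 + 9×21×10) mod 399 = 237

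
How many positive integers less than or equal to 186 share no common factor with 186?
60

186 = 2 × 3 × 31
φ(n) = n × ∏(1 - 1/p) for each prime p dividing n
φ(186) = 186 × (1 - 1/2) × (1 - 1/3) × (1 - 1/31) = 60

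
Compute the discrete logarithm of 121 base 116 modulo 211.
54

Baby-step giant-step with step n = ⌈√211⌉ = 15.
Baby steps 116^j mod 211 (j:value) for j=0..14: 0:1, 1:116, 2:163, 3:129, 4:194, 5:138, 6:183, 7:128, 8:78, 9:186, 10:54, 11:145, 12:151, 13:3, 14:137.
Giant-step multiplier: 116^(-15) ≡ 116^(210-15) = 116^195 ≡ 63 (mod 211).
Giant steps γ_i = 121·63^i mod 211: γ_0=121, γ_1=27, γ_2=13, γ_3=186 (in table at j=9).
x = i·n + j = 3·15 + 9 = 54.
Check: 116^54 ≡ 121 (mod 211).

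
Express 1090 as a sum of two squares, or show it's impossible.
1² + 33² (a=1, b=33)

Factorization: 1090 = 2 × 5 × 109
By Fermat: n is sum of two squares iff every prime p ≡ 3 (mod 4) appears to even power.
All primes ≡ 3 (mod 4) appear to even power.
Search a = 0, 1, 2, … for 1090 - a² a perfect square: first hit at a = 1: 1090 - 1 = 1089 = 33².
1090 = 1² + 33² = 1 + 1089 ✓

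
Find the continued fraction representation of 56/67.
[0; 1, 5, 11]

Euclidean algorithm steps:
56 = 0 × 67 + 56
67 = 1 × 56 + 11
56 = 5 × 11 + 1
11 = 11 × 1 + 0
Continued fraction: [0; 1, 5, 11]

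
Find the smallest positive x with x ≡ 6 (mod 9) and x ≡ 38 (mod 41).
366

Using Chinese Remainder Theorem:
M = 9 × 41 = 369
M1 = 41, M2 = 9
y1 = 41^(-1) mod 9 = 2
y2 = 9^(-1) mod 41 = 32
x = (6×41×2 + 38×9×32) mod 369 = 366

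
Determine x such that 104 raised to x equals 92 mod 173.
70

Baby-step giant-step with step n = ⌈√173⌉ = 14.
Baby steps 104^j mod 173 (j:value) for j=0..13: 0:1, 1:104, 2:90, 3:18, 4:142, 5:63, 6:151, 7:134, 8:96, 9:123, 10:163, 11:171, 12:138, 13:166.
Giant-step multiplier: 104^(-14) ≡ 104^(172-14) = 104^158 ≡ 24 (mod 173).
Giant steps γ_i = 92·24^i mod 173: γ_0=92, γ_1=132, γ_2=54, γ_3=85, γ_4=137, γ_5=1 (in table at j=0).
x = i·n + j = 5·14 + 0 = 70.
Check: 104^70 ≡ 92 (mod 173).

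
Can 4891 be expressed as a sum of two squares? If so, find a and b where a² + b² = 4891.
Not possible

Factorization: 4891 = 67 × 73
By Fermat: n is sum of two squares iff every prime p ≡ 3 (mod 4) appears to even power.
Prime(s) ≡ 3 (mod 4) with odd exponent: [(67, 1)]
Therefore 4891 cannot be expressed as a² + b².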